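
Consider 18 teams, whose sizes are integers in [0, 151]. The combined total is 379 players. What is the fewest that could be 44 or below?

Let j be the number exceeding 44. Then the total is ≥ 45·j + 0·(18 − j) = 0 + 45j.
So 45j ≤ 379 and j ≤ 8; hence at least 18 − 8 = 10 are ≤ 44.
Exactly 10 works: 10 values at 0 and 8 at 45 total 360; raise one of the low values by 19 (still ≤ 44) to hit 379.

10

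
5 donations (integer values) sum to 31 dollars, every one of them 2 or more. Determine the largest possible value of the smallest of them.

6

If every one of the 5 were at least 7, the total would be at least 5 × 7 = 35 > 31.
Equality holds with 4 values of 6 and 1 value of 7.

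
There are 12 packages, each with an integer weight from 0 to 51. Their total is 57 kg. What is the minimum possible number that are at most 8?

6

Each value above 8 is at least 9, contributing at least 9 − 0 = 9 above the floor 0.
The sum exceeds the floor total 0 by 57, so at most ⌊57/9⌋ = 6 exceed 8, and at least 6 are ≤ 8.
Exactly 6 works: 6 values at 0 and 6 at 9 total 54; raise one of the low values by 3 (still ≤ 8) to hit 57.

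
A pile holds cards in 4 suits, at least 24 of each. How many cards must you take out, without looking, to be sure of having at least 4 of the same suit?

13

In the worst case you draw 3 of each of the 4 suits: 4 × 3 = 12.
One more forces 4 of some suit, so 12 + 1 = 13.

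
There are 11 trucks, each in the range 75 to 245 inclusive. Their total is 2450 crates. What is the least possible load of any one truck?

Minimizing one value means maximizing the remaining 10.
The other 10 can take up 10 × 245 = 2450 ≥ 2450 − 75, so one truck can sit at its floor of 75.
Achievable: one at 75 and the other 10 totalling 2375, which fits since 10 × 75 ≤ 2375 ≤ 10 × 245.

75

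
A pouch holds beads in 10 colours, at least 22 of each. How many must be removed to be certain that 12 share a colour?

111

You could draw 11 of every colour without reaching 12 of any — 110 in all.
One more forces 12 of some colour, so 110 + 1 = 111.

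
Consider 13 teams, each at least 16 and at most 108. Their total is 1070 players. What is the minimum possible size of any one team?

16

To make one team as small as possible, make the other 12 as large as possible.
The other 12 can take up 12 × 108 = 1296 ≥ 1070 − 16, so one team can sit at its floor of 16.
Achievable: one at 16 and the other 12 totalling 1054, which fits since 12 × 16 ≤ 1054 ≤ 12 × 108.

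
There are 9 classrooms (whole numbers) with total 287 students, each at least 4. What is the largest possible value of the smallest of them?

31

The 9 values sum to 287, so their minimum is at most ⌊287/9⌋ = 31.
Achievable: 1 of them at 31 and 8 at 32 total 287.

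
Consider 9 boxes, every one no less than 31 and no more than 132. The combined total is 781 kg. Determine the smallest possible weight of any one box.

31

To make one box as small as possible, make the other 8 as large as possible.
The other 8 can take up 8 × 132 = 1056 ≥ 781 − 31, so one box can sit at its floor of 31.
Achievable: one at 31 and the other 8 totalling 750, which fits since 8 × 31 ≤ 750 ≤ 8 × 132.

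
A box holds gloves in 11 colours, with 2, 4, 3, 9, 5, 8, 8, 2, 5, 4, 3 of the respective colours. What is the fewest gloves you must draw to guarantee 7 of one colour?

47

In the worst case you take as many as possible of each colour without reaching 7: 2 + 4 + 3 + 6 + 5 + 6 + 6 + 2 + 5 + 4 + 3 = 46.
The next one must give 7 of some colour, so 46 + 1 = 47.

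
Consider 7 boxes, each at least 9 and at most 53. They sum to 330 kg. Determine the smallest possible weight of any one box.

Minimizing one value means maximizing the remaining 6.
The other 6 contribute at most 6 × 53 = 318, leaving at least 330 − 318 = 12.
Since 12 ≥ 9, this is achievable: one at 12 and 6 at 53.

12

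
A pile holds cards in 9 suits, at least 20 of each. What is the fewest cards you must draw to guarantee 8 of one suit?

64

In the worst case you draw 7 of each of the 9 suits: 9 × 7 = 63.
One more forces 8 of some suit, so 63 + 1 = 64.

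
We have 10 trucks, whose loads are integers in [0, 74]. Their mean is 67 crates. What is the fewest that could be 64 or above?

4

The total is 10 × 67 = 670.
Each value short of 64 is at most 63, costing at least 74 − 63 = 11 against the maximum total of 740.
We can afford to lose at most 740 − 670 = 70, so at most ⌊70/11⌋ = 6 fall short, and at least 4 are ≥ 64.
Exactly 4 works: 4 values at 74 and 6 at 63 total 674; lower one of the high values by 4 (still ≥ 64) to hit 670.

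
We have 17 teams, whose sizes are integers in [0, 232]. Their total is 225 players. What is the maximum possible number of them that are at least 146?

1

With k values at 146 or above and the rest at least 0, the sum is at least 0 + 146k.
Since the sum is 225, we need 146k ≤ 225, i.e. k ≤ 1.
k = 1 is achieved by 1 value at 146 and 16 at 0, total 146; add 79 to one value (staying below 146) to reach 225.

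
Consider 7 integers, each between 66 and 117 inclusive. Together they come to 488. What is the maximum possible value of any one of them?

To make one integer as large as possible, make the other 6 as small as possible.
The other 6 contribute at least 6 × 66 = 396, leaving at most 488 − 396 = 92.
Since 92 ≤ 117, this is achievable: one at 92 and 6 at 66.

92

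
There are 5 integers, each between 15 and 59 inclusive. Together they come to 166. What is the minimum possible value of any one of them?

To make one integer as small as possible, make the other 4 as large as possible.
The other 4 can take up 4 × 59 = 236 ≥ 166 − 15, so one integer can sit at its floor of 15.
Achievable: one at 15 and the other 4 totalling 151, which fits since 4 × 15 ≤ 151 ≤ 4 × 59.

15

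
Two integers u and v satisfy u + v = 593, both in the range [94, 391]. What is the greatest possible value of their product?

With u + v fixed, uv peaks when the two are closest together.
Taking u = 296 and v = 297 (both in [94, 391]) gives uv = 87912.

87912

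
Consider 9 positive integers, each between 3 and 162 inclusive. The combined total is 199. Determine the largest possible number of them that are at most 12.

8

Suppose k of them are at most 12. Those contribute at most 12 each and the rest at most 162 each.
So the total is at most 12k + 162(9 − k) = 1458 − 150k. This must still be ≥ 199, so k ≤ 8.
k = 8 is achieved by 8 values at 12 and 1 at 162, total 258; lower one of the 162's by 59 (still > 12) to reach 199.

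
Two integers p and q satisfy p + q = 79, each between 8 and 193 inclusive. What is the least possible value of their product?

568

pq = p(79 − p) is concave in p, so over [8, 71] it is minimized at an endpoint.
The extreme feasible split is p = 8, q = 71, giving pq = 568.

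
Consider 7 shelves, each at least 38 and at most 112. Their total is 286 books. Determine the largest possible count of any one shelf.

58

Maximizing one value means minimizing the remaining 6.
The other 6 contribute at least 6 × 38 = 228, leaving at most 286 − 228 = 58.
Since 58 ≤ 112, this is achievable: one at 58 and 6 at 38.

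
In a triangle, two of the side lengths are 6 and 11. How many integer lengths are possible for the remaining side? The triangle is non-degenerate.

The triangle inequality gives |6 − 11| < c < 6 + 11, i.e. 5 < c < 17.
So c can be any integer from 6 to 16: 11 values.

11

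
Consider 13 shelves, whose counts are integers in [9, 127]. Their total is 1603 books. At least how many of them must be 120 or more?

7

Suppose at most 13 − j of them reach 120; then j values are ≤ 119 and the rest ≤ 127.
The total is then ≤ 119·j + 127·(13 − j) = 1651 − 8j. For this to be ≥ 1603 we need j ≤ 6, so at least 13 − 6 = 7 must reach 120.
Exactly 7 works: 7 values at 127 and 6 at 119 total 1603.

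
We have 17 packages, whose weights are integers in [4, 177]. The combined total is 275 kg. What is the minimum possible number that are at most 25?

If only k of them are at most 25, the other 17 − k are at least 26, so the total is at least (17 − k)·26 + k·4.
This is ≤ 275, so (17 − k)·26 + 4k ≤ 275, which gives k ≥ 8.
Exactly 8 works: 8 values at 4 and 9 at 26 total 266; raise one of the low values by 9 (still ≤ 25) to hit 275.

8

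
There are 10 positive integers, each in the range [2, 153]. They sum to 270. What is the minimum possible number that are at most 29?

2

If only k of them are at most 29, the other 10 − k are at least 30, so the total is at least (10 − k)·30 + k·2.
This is ≤ 270, so (10 − k)·30 + 2k ≤ 270, which gives k ≥ 2.
Exactly 2 works: 2 values at 2 and 8 at 30 total 244; raise one of the low values by 26 (still ≤ 29) to hit 270.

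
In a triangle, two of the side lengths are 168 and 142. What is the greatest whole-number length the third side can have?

309

The third side must be less than 168 + 142 = 310.
The largest integer below 310 is 309.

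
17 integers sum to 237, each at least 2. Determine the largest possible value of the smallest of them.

If every one of the 17 were at least 14, the total would be at least 17 × 14 = 238 > 237.
Taking 1 copy of 13 and 16 copies of 14 gives exactly 237, so 13 is attained.

13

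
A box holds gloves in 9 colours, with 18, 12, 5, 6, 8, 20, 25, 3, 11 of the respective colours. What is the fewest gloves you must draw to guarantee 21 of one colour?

104

In the worst case you take as many as possible of each colour without reaching 21: 18 + 12 + 5 + 6 + 8 + 20 + 20 + 3 + 11 = 103.
The next one must give 21 of some colour, so 103 + 1 = 104.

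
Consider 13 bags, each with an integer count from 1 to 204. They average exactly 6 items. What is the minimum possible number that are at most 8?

5

The total is 13 × 6 = 78.
If only k of them are at most 8, the other 13 − k are at least 9, so the total is at least (13 − k)·9 + k·1.
This is ≤ 78, so (13 − k)·9 + 1k ≤ 78, which gives k ≥ 5.
Exactly 5 works: 5 values at 1 and 8 at 9 total 77; raise one of the low values by 1 (still ≤ 8) to hit 78.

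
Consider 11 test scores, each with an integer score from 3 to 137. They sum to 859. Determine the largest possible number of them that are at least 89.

Suppose k of them are at least 89. Those contribute at least 89 each and the other 11 − k at least 3 each.
So the total is at least 89k + 3(11 − k) = 33 + 86k. This must be ≤ 859, giving k ≤ 9.
k = 9 is achieved by 9 values at 89 and 2 at 3, total 807; add 52 to one value (staying below 89) to reach 859.

9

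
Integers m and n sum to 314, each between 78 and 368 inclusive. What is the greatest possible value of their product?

mn = m(314 − m) is maximized when m is as near 314/2 as the bounds allow.
Taking m = 157 and n = 157 (both in [78, 368]) gives mn = 24649.

24649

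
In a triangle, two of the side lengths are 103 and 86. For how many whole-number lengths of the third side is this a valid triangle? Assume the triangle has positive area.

171

The triangle inequality gives |103 − 86| < c < 103 + 86, i.e. 17 < c < 189.
So c can be any integer from 18 to 188: 171 values.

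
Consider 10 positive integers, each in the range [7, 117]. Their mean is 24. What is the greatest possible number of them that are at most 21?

9

The total is 10 × 24 = 240.
Suppose k of them are at most 21. Those contribute at most 21 each and the rest at most 117 each.
So the total is at most 21k + 117(10 − k) = 1170 − 96k. This must still be ≥ 240, so k ≤ 9.
k = 9 is achieved by 9 values at 21 and 1 at 117, total 306; lower one of the 117's by 66 (still > 21) to reach 240.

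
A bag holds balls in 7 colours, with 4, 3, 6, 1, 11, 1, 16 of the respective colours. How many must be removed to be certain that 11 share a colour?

In the worst case you take as many as possible of each colour without reaching 11: 4 + 3 + 6 + 1 + 10 + 1 + 10 = 35.
The next one must give 11 of some colour, so 35 + 1 = 36.

36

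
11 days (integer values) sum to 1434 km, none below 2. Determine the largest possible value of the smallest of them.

The average is 1434/11 < 131, so some value is ≤ 130.
Equality holds with 7 values of 130 and 4 values of 131.

130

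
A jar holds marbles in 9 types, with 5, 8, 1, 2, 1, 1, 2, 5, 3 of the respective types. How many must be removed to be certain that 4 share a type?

20

In the worst case you take as many as possible of each type without reaching 4: 3 + 3 + 1 + 2 + 1 + 1 + 2 + 3 + 3 = 19.
The next one must give 4 of some type, so 19 + 1 = 20.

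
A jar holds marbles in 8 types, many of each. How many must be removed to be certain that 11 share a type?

81

You could draw 10 of every type without reaching 11 of any — 80 in all.
One more forces 11 of some type, so 80 + 1 = 81.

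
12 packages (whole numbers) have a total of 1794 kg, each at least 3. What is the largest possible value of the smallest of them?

149

If every one of the 12 were at least 150, the total would be at least 12 × 150 = 1800 > 1794.
Equality holds with 6 values of 149 and 6 values of 150.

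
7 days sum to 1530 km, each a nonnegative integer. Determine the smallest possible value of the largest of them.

219

Some value must be at least ⌈1530/7⌉ = 219, since 7 × 218 = 1526 < 1530.
Equality holds with 4 values of 219 and 3 values of 218.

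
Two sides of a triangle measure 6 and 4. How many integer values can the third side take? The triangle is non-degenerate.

7

The triangle inequality gives |6 − 4| < c < 6 + 4, i.e. 2 < c < 10.
So c can be any integer from 3 to 9: 7 values.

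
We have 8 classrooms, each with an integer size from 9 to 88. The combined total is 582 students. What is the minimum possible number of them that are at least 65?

Suppose at most 8 − j of them reach 65; then j values are ≤ 64 and the rest ≤ 88.
The total is then ≤ 64·j + 88·(8 − j) = 704 − 24j. For this to be ≥ 582 we need j ≤ 5, so at least 8 − 5 = 3 must reach 65.
Exactly 3 works: 3 values at 88 and 5 at 64 total 584; lower one of the high values by 2 (still ≥ 65) to hit 582.

3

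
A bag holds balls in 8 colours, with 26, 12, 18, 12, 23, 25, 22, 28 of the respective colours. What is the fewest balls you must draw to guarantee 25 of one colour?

In the worst case you take as many as possible of each colour without reaching 25: 24 + 12 + 18 + 12 + 23 + 24 + 22 + 24 = 159.
The next one must give 25 of some colour, so 159 + 1 = 160.

160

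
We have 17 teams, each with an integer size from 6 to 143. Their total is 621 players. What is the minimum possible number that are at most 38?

2

Each value above 38 is at least 39, contributing at least 39 − 6 = 33 above the floor 6.
The sum exceeds the floor total 102 by 519, so at most ⌊519/33⌋ = 15 exceed 38, and at least 2 are ≤ 38.
Exactly 2 works: 2 values at 6 and 15 at 39 total 597; raise one of the low values by 24 (still ≤ 38) to hit 621.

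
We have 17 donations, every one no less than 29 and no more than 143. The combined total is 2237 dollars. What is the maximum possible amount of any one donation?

143

Maximizing one value means minimizing the remaining 16.
The other 16 contribute at least 16 × 29 = 464, leaving at most 2237 − 464 = 1773.
But each donation is capped at 143, so the maximum is 143.
Achievable: one at 143 and the other 16 totalling 2094, which fits since 16 × 29 ≤ 2094 ≤ 16 × 143.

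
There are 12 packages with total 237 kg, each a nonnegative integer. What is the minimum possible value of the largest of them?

20

The average is 237/12 > 19, so not all 12 can be 19 or less; the largest is ≥ 20.
Equality holds with 9 values of 20 and 3 values of 19.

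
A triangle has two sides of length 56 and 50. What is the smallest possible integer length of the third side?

7

The third side must exceed |56 − 50| = 6.
The smallest integer above 6 is 7.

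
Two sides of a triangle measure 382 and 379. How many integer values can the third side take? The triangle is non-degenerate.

The triangle inequality gives |382 − 379| < c < 382 + 379, i.e. 3 < c < 761.
So c can be any integer from 4 to 760: 757 values.

757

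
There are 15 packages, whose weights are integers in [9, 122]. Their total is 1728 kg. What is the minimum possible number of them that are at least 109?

8

If only k of them are at least 109, the other 15 − k are at most 108, so the total is at most k·122 + (15 − k)·108.
This must reach 1728, so k·122 + (15 − k)·108 ≥ 1728, giving k ≥ 8.
Exactly 8 works: 8 values at 122 and 7 at 108 total 1732; lower one of the high values by 4 (still ≥ 109) to hit 1728.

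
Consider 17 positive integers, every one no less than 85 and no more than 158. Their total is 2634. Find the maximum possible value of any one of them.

158

To make one integer as large as possible, make the other 16 as small as possible.
The other 16 contribute at least 16 × 85 = 1360, leaving at most 2634 − 1360 = 1274.
But each integer is capped at 158, so the maximum is 158.
Achievable: one at 158 and the other 16 totalling 2476, which fits since 16 × 85 ≤ 2476 ≤ 16 × 158.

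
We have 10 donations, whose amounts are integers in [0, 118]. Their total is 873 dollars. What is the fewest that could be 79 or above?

3

Each value short of 79 is at most 78, costing at least 118 − 78 = 40 against the maximum total of 1180.
We can afford to lose at most 1180 − 873 = 307, so at most ⌊307/40⌋ = 7 fall short, and at least 3 are ≥ 79.
Exactly 3 works: 3 values at 118 and 7 at 78 total 900; lower one of the high values by 27 (still ≥ 79) to hit 873.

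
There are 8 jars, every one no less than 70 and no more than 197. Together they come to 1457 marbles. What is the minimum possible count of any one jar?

78

Minimizing one value means maximizing the remaining 7.
The other 7 contribute at most 7 × 197 = 1379, leaving at least 1457 − 1379 = 78.
Since 78 ≥ 70, this is achievable: one at 78 and 7 at 197.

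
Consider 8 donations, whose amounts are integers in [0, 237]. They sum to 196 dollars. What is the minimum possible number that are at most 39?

4

Each value above 39 is at least 40, contributing at least 40 − 0 = 40 above the floor 0.
The sum exceeds the floor total 0 by 196, so at most ⌊196/40⌋ = 4 exceed 39, and at least 4 are ≤ 39.
Exactly 4 works: 4 values at 0 and 4 at 40 total 160; raise one of the low values by 36 (still ≤ 39) to hit 196.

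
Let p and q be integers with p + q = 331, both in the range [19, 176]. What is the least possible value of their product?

27280

For a fixed sum, pq is smallest when p and q are as far apart as possible.
At the endpoint p = 155, q = 331 − 155 = 176, so pq = 155 × 176 = 27280.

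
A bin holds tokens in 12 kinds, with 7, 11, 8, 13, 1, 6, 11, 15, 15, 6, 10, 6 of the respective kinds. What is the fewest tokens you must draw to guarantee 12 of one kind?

100

In the worst case you take as many as possible of each kind without reaching 12: 7 + 11 + 8 + 11 + 1 + 6 + 11 + 11 + 11 + 6 + 10 + 6 = 99.
The next one must give 12 of some kind, so 99 + 1 = 100.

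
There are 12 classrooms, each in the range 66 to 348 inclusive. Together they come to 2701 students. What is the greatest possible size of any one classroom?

348

To make one classroom as large as possible, make the other 11 as small as possible.
The other 11 contribute at least 11 × 66 = 726, leaving at most 2701 − 726 = 1975.
But each classroom is capped at 348, so the maximum is 348.
Achievable: one at 348 and the other 11 totalling 2353, which fits since 11 × 66 ≤ 2353 ≤ 11 × 348.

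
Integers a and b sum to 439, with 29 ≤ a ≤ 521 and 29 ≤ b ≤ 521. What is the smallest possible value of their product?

ab = a(439 − a) is concave in a, so over [29, 410] it is minimized at an endpoint.
The extreme feasible split is a = 29, b = 410, giving ab = 11890.

11890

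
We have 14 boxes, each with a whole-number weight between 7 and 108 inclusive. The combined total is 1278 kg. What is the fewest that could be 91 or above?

If only k of them are at least 91, the other 14 − k are at most 90, so the total is at most k·108 + (14 − k)·90.
This must reach 1278, so k·108 + (14 − k)·90 ≥ 1278, giving k ≥ 1.
Exactly 1 works: 1 value at 108 and 13 at 90 total 1278.

1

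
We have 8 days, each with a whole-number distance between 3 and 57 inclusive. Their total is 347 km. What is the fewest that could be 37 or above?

If only k of them are at least 37, the other 8 − k are at most 36, so the total is at most k·57 + (8 − k)·36.
This must reach 347, so k·57 + (8 − k)·36 ≥ 347, giving k ≥ 3.
Exactly 3 works: 3 values at 57 and 5 at 36 total 351; lower one of the high values by 4 (still ≥ 37) to hit 347.

3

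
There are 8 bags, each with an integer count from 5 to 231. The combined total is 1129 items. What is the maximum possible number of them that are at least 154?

7

If k of the values are ≥ 154, the total is ≥ 154k + 5(8 − k).
Setting 154k + 5(8 − k) ≤ 1129 gives 149k ≤ 1089, so k ≤ 7.
k = 7 is achieved by 7 values at 154 and 1 at 5, total 1083; add 46 to one value (staying below 154) to reach 1129.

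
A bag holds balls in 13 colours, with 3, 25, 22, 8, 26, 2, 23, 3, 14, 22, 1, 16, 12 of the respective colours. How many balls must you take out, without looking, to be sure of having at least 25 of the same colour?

175

In the worst case you take as many as possible of each colour without reaching 25: 3 + 24 + 22 + 8 + 24 + 2 + 23 + 3 + 14 + 22 + 1 + 16 + 12 = 174.
The next one must give 25 of some colour, so 174 + 1 = 175.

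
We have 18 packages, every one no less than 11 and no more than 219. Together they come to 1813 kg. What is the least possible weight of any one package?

11

Minimizing one value means maximizing the remaining 17.
The other 17 can take up 17 × 219 = 3723 ≥ 1813 − 11, so one package can sit at its floor of 11.
Achievable: one at 11 and the other 17 totalling 1802, which fits since 17 × 11 ≤ 1802 ≤ 17 × 219.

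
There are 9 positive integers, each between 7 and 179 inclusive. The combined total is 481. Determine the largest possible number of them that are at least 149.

2

Suppose k of them are at least 149. Those contribute at least 149 each and the other 9 − k at least 7 each.
So the total is at least 149k + 7(9 − k) = 63 + 142k. This must be ≤ 481, giving k ≤ 2.
k = 2 is achieved by 2 values at 149 and 7 at 7, total 347; add 134 to one value (staying below 149) to reach 481.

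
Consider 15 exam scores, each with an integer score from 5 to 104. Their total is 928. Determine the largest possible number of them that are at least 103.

If k of the values are ≥ 103, the total is ≥ 103k + 5(15 − k).
Setting 103k + 5(15 − k) ≤ 928 gives 98k ≤ 853, so k ≤ 8.
k = 8 is achieved by 8 values at 103 and 7 at 5, total 859; add 69 to one value (staying below 103) to reach 928.

8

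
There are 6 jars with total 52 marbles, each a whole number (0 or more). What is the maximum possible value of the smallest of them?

If every one of the 6 were at least 9, the total would be at least 6 × 9 = 54 > 52.
Taking 2 copies of 8 and 4 copies of 9 gives exactly 52, so 8 is attained.

8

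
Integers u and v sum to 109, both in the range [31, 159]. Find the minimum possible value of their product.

2418

For a fixed sum, uv is smallest when u and v are as far apart as possible.
At the endpoint u = 31, v = 109 − 31 = 78, so uv = 31 × 78 = 2418.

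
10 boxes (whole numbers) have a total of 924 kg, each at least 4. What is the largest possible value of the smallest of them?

92

The 10 values sum to 924, so their minimum is at most ⌊924/10⌋ = 92.
Taking 6 copies of 92 and 4 copies of 93 gives exactly 924, so 92 is attained.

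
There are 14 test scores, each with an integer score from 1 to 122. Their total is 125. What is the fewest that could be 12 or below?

5

Let j be the number exceeding 12. Then the total is ≥ 13·j + 1·(14 − j) = 14 + 12j.
So 12j ≤ 111 and j ≤ 9; hence at least 14 − 9 = 5 are ≤ 12.
Exactly 5 works: 5 values at 1 and 9 at 13 total 122; raise one of the low values by 3 (still ≤ 12) to hit 125.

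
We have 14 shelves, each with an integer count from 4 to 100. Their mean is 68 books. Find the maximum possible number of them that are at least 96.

9

The total is 14 × 68 = 952.
Suppose k of them are at least 96. Those contribute at least 96 each and the other 14 − k at least 4 each.
So the total is at least 96k + 4(14 − k) = 56 + 92k. This must be ≤ 952, giving k ≤ 9.
k = 9 is achieved by 9 values at 96 and 5 at 4, total 884; add 68 to one value (staying below 96) to reach 952.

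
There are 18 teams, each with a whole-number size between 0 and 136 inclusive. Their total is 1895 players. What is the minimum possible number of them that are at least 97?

Each value short of 97 is at most 96, costing at least 136 − 96 = 40 against the maximum total of 2448.
We can afford to lose at most 2448 − 1895 = 553, so at most ⌊553/40⌋ = 13 fall short, and at least 5 are ≥ 97.
Exactly 5 works: 5 values at 136 and 13 at 96 total 1928; lower one of the high values by 33 (still ≥ 97) to hit 1895.

5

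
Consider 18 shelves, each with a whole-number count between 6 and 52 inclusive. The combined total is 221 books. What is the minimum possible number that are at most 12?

2

If only k of them are at most 12, the other 18 − k are at least 13, so the total is at least (18 − k)·13 + k·6.
This is ≤ 221, so (18 − k)·13 + 6k ≤ 221, which gives k ≥ 2.
Exactly 2 works: 2 values at 6 and 16 at 13 total 220; raise one of the low values by 1 (still ≤ 12) to hit 221.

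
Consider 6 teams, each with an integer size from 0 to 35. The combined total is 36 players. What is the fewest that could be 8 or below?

2

Each value above 8 is at least 9, contributing at least 9 − 0 = 9 above the floor 0.
The sum exceeds the floor total 0 by 36, so at most ⌊36/9⌋ = 4 exceed 8, and at least 2 are ≤ 8.
Exactly 2 works: 2 values at 0 and 4 at 9 total 36.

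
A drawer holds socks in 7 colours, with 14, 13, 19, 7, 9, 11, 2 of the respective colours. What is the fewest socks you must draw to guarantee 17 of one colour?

In the worst case you take as many as possible of each colour without reaching 17: 14 + 13 + 16 + 7 + 9 + 11 + 2 = 72.
The next one must give 17 of some colour, so 72 + 1 = 73.

73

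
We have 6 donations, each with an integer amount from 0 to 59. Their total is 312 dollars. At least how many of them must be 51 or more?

If only k of them are at least 51, the other 6 − k are at most 50, so the total is at most k·59 + (6 − k)·50.
This must reach 312, so k·59 + (6 − k)·50 ≥ 312, giving k ≥ 2.
Exactly 2 works: 2 values at 59 and 4 at 50 total 318; lower one of the high values by 6 (still ≥ 51) to hit 312.

2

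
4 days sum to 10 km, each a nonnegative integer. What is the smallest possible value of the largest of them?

3

If every one of the 4 were at most 2, the total would be at most 4 × 2 = 8 < 10.
Taking 2 copies of 2 and 2 copies of 3 gives exactly 10, so 3 is attained.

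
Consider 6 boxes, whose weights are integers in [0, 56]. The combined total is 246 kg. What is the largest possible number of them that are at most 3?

1

Each value at 3 or below falls at least 56 − 3 = 53 short of the ceiling 56.
The ceiling total is 6 × 56 = 336, and we need 246, so at most ⌊(336 − 246)/53⌋ = 1 can be that low.
k = 1 is achieved by 1 value at 3 and 5 at 56, total 283; lower one of the 56's by 37 (still > 3) to reach 246.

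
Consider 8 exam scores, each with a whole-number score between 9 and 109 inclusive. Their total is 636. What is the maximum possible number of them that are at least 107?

5

If k of the values are ≥ 107, the total is ≥ 107k + 9(8 − k).
Setting 107k + 9(8 − k) ≤ 636 gives 98k ≤ 564, so k ≤ 5.
k = 5 is achieved by 5 values at 107 and 3 at 9, total 562; add 74 to one value (staying below 107) to reach 636.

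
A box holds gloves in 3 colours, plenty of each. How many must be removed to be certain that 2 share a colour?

4

You could draw 1 of every colour without reaching 2 of any — 3 in all.
One more forces 2 of some colour, so 3 + 1 = 4.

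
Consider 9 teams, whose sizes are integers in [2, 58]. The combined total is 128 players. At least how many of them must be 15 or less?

2

If only k of them are at most 15, the other 9 − k are at least 16, so the total is at least (9 − k)·16 + k·2.
This is ≤ 128, so (9 − k)·16 + 2k ≤ 128, which gives k ≥ 2.
Exactly 2 works: 2 values at 2 and 7 at 16 total 116; raise one of the low values by 12 (still ≤ 15) to hit 128.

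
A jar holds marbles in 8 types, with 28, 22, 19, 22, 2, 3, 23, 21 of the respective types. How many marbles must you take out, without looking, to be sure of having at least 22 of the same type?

130

In the worst case you take as many as possible of each type without reaching 22: 21 + 21 + 19 + 21 + 2 + 3 + 21 + 21 = 129.
The next one must give 22 of some type, so 129 + 1 = 130.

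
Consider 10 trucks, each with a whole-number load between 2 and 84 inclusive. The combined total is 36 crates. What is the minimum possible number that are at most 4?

Let j be the number exceeding 4. Then the total is ≥ 5·j + 2·(10 − j) = 20 + 3j.
So 3j ≤ 16 and j ≤ 5; hence at least 10 − 5 = 5 are ≤ 4.
Exactly 5 works: 5 values at 2 and 5 at 5 total 35; raise one of the low values by 1 (still ≤ 4) to hit 36.

5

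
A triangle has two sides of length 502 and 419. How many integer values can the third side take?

837

The triangle inequality gives |502 − 419| < c < 502 + 419, i.e. 83 < c < 921.
So c can be any integer from 84 to 920: 837 values.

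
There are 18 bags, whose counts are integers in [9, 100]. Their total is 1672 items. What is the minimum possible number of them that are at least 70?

14

Suppose at most 18 − j of them reach 70; then j values are ≤ 69 and the rest ≤ 100.
The total is then ≤ 69·j + 100·(18 − j) = 1800 − 31j. For this to be ≥ 1672 we need j ≤ 4, so at least 18 − 4 = 14 must reach 70.
Exactly 14 works: 14 values at 100 and 4 at 69 total 1676; lower one of the high values by 4 (still ≥ 70) to hit 1672.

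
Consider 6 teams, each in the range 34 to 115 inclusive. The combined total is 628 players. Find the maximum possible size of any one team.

To make one team as large as possible, make the other 5 as small as possible.
The other 5 contribute at least 5 × 34 = 170, leaving at most 628 − 170 = 458.
But each team is capped at 115, so the maximum is 115.
Achievable: one at 115 and the other 5 totalling 513, which fits since 5 × 34 ≤ 513 ≤ 5 × 115.

115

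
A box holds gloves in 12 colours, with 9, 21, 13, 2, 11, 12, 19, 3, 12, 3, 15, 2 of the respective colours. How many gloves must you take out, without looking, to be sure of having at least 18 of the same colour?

117

In the worst case you take as many as possible of each colour without reaching 18: 9 + 17 + 13 + 2 + 11 + 12 + 17 + 3 + 12 + 3 + 15 + 2 = 116.
The next one must give 18 of some colour, so 116 + 1 = 117.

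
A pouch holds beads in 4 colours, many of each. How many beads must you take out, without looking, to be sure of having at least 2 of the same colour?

5

You could draw 1 of every colour without reaching 2 of any — 4 in all.
One more forces 2 of some colour, so 4 + 1 = 5.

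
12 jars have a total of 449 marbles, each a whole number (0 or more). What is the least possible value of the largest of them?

The average is 449/12 > 37, so not all 12 can be 37 or less; the largest is ≥ 38.
Equality holds with 5 values of 38 and 7 values of 37.

38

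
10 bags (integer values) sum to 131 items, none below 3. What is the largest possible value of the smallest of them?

The 10 values sum to 131, so their minimum is at most ⌊131/10⌋ = 13.
Achievable: 9 of them at 13 and 1 at 14 total 131.

13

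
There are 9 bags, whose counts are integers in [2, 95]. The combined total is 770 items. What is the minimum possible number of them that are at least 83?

3

If only k of them are at least 83, the other 9 − k are at most 82, so the total is at most k·95 + (9 − k)·82.
This must reach 770, so k·95 + (9 − k)·82 ≥ 770, giving k ≥ 3.
Exactly 3 works: 3 values at 95 and 6 at 82 total 777; lower one of the high values by 7 (still ≥ 83) to hit 770.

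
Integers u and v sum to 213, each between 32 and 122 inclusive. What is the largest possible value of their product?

11342

With u + v fixed, uv peaks when the two are closest together.
Taking u = 106 and v = 107 (both in [32, 122]) gives uv = 11342.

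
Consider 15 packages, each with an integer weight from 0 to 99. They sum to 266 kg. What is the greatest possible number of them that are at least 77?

3

With k values at 77 or above and the rest at least 0, the sum is at least 0 + 77k.
Since the sum is 266, we need 77k ≤ 266, i.e. k ≤ 3.
k = 3 is achieved by 3 values at 77 and 12 at 0, total 231; add 35 to one value (staying below 77) to reach 266.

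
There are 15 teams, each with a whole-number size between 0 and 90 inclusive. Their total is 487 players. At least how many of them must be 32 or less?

1

Let j be the number exceeding 32. Then the total is ≥ 33·j + 0·(15 − j) = 0 + 33j.
So 33j ≤ 487 and j ≤ 14; hence at least 15 − 14 = 1 are ≤ 32.
Exactly 1 works: 1 value at 0 and 14 at 33 total 462; raise one of the low values by 25 (still ≤ 32) to hit 487.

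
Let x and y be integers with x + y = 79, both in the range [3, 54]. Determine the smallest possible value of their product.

For a fixed sum, xy is smallest when x and y are as far apart as possible.
The extreme feasible split is x = 25, y = 54, giving xy = 1350.

1350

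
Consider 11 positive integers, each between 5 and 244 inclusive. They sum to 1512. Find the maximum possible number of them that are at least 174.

8

If k of the values are ≥ 174, the total is ≥ 174k + 5(11 − k).
Setting 174k + 5(11 − k) ≤ 1512 gives 169k ≤ 1457, so k ≤ 8.
k = 8 is achieved by 8 values at 174 and 3 at 5, total 1407; add 105 to one value (staying below 174) to reach 1512.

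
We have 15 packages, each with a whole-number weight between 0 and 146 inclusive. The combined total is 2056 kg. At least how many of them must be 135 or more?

Each value short of 135 is at most 134, costing at least 146 − 134 = 12 against the maximum total of 2190.
We can afford to lose at most 2190 − 2056 = 134, so at most ⌊134/12⌋ = 11 fall short, and at least 4 are ≥ 135.
Exactly 4 works: 4 values at 146 and 11 at 134 total 2058; lower one of the high values by 2 (still ≥ 135) to hit 2056.

4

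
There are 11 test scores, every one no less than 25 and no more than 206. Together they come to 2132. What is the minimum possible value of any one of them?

To make one score as small as possible, make the other 10 as large as possible.
The other 10 contribute at most 10 × 206 = 2060, leaving at least 2132 − 2060 = 72.
Since 72 ≥ 25, this is achievable: one at 72 and 10 at 206.

72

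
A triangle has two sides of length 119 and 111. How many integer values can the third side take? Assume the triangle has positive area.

221

The triangle inequality gives |119 − 111| < c < 119 + 111, i.e. 8 < c < 230.
So c can be any integer from 9 to 229: 221 values.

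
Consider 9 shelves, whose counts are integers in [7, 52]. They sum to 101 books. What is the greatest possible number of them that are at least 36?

1

If k of the values are ≥ 36, the total is ≥ 36k + 7(9 − k).
Setting 36k + 7(9 − k) ≤ 101 gives 29k ≤ 38, so k ≤ 1.
k = 1 is achieved by 1 value at 36 and 8 at 7, total 92; add 9 to one value (staying below 36) to reach 101.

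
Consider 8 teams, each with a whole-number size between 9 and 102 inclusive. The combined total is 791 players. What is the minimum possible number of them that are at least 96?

Each value short of 96 is at most 95, costing at least 102 − 95 = 7 against the maximum total of 816.
We can afford to lose at most 816 − 791 = 25, so at most ⌊25/7⌋ = 3 fall short, and at least 5 are ≥ 96.
Exactly 5 works: 5 values at 102 and 3 at 95 total 795; lower one of the high values by 4 (still ≥ 96) to hit 791.

5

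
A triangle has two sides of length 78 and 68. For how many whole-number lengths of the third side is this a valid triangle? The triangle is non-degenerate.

135

The triangle inequality gives |78 − 68| < c < 78 + 68, i.e. 10 < c < 146.
So c can be any integer from 11 to 145: 135 values.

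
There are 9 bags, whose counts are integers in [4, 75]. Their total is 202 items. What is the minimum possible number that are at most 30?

If only k of them are at most 30, the other 9 − k are at least 31, so the total is at least (9 − k)·31 + k·4.
This is ≤ 202, so (9 − k)·31 + 4k ≤ 202, which gives k ≥ 3.
Exactly 3 works: 3 values at 4 and 6 at 31 total 198; raise one of the low values by 4 (still ≤ 30) to hit 202.

3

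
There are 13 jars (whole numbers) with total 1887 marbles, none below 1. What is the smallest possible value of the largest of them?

146

Some value must be at least ⌈1887/13⌉ = 146, since 13 × 145 = 1885 < 1887.
Equality holds with 2 values of 146 and 11 values of 145.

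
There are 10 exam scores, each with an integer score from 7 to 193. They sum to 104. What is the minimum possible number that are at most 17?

7

Let j be the number exceeding 17. Then the total is ≥ 18·j + 7·(10 − j) = 70 + 11j.
So 11j ≤ 34 and j ≤ 3; hence at least 10 − 3 = 7 are ≤ 17.
Exactly 7 works: 7 values at 7 and 3 at 18 total 103; raise one of the low values by 1 (still ≤ 17) to hit 104.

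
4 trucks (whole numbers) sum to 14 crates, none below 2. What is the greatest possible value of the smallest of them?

The average is 14/4 < 4, so some value is ≤ 3.
Achievable: 2 of them at 3 and 2 at 4 total 14.

3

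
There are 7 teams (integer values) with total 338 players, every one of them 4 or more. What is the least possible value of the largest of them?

49

If every one of the 7 were at most 48, the total would be at most 7 × 48 = 336 < 338.
Achievable: 2 of them at 49 and 5 at 48 total 338.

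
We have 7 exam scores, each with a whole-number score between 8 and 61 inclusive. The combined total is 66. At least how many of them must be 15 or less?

If only k of them are at most 15, the other 7 − k are at least 16, so the total is at least (7 − k)·16 + k·8.
This is ≤ 66, so (7 − k)·16 + 8k ≤ 66, which gives k ≥ 6.
Exactly 6 works: 6 values at 8 and 1 at 16 total 64; raise one of the low values by 2 (still ≤ 15) to hit 66.

6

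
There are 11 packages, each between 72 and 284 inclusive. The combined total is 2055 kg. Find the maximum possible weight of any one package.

Maximizing one value means minimizing the remaining 10.
The other 10 contribute at least 10 × 72 = 720, leaving at most 2055 − 720 = 1335.
But each package is capped at 284, so the maximum is 284.
Achievable: one at 284 and the other 10 totalling 1771, which fits since 10 × 72 ≤ 1771 ≤ 10 × 284.

284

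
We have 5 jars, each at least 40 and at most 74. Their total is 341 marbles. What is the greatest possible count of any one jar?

74

To make one jar as large as possible, make the other 4 as small as possible.
The other 4 contribute at least 4 × 40 = 160, leaving at most 341 − 160 = 181.
But each jar is capped at 74, so the maximum is 74.
Achievable: one at 74 and the other 4 totalling 267, which fits since 4 × 40 ≤ 267 ≤ 4 × 74.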